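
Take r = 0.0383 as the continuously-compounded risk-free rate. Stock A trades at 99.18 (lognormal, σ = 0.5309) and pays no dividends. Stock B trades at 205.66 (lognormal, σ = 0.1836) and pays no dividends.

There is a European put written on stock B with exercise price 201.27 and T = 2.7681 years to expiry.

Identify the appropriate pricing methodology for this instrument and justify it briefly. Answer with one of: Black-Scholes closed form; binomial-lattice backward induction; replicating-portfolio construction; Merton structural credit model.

framework: Black-Scholes closed form

Key observation: the strike-201.27 put on stock B is European-exercise on a continuously-modelled lognormal underlying, so its value is a single closed-form evaluation.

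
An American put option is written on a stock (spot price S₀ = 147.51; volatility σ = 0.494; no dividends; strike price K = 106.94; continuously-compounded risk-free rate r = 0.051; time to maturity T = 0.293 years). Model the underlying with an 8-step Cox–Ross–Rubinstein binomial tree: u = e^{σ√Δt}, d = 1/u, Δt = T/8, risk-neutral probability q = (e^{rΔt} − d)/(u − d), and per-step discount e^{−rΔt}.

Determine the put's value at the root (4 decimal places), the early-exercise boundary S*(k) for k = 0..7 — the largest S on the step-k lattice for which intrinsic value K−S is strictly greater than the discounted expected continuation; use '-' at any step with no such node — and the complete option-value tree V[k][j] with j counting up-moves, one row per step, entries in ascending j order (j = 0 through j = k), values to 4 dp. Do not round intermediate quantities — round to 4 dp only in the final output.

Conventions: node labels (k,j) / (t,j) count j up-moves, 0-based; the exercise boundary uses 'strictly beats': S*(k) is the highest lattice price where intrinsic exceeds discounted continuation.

params: Δt=0.03662 u=1.09915 d=0.90979 q=0.48626 e^(-rΔt)=0.99813
t_8 payoffs: 37.7002 23.2888 5.8778 0.0000 0.0000 0.0000 0.0000 0.0000 0.0000
t_7: node(7,0) S=76.1051 payoff=30.8349 vs cont=30.6353 → 30.8349 [stop]  node(7,1) S=91.9455 payoff=14.9945 vs cont=14.7950 → 14.9945 [stop]  node(7,2) S=111.0828 payoff=0.0000 vs cont=3.0141 → 3.0141 [wait]  node(7,3) S=134.2033 payoff=0.0000 vs cont=0.0000 → 0.0000 [wait]  node(7,4) S=162.1361 payoff=0.0000 vs cont=0.0000 → 0.0000 [wait]  node(7,5) S=195.8827 payoff=0.0000 vs cont=0.0000 → 0.0000 [wait]  node(7,6) S=236.6533 payoff=0.0000 vs cont=0.0000 → 0.0000 [wait]  node(7,7) S=285.9098 payoff=0.0000 vs cont=0.0000 → 0.0000 [wait]  ⇒ S*(7)=91.9455
t_6: node(6,0) S=83.6512 payoff=23.2888 vs cont=23.0892 → 23.2888 [stop]  node(6,1) S=101.0622 payoff=5.8778 vs cont=9.1518 → 9.1518 [wait]  node(6,2) S=122.0970 payoff=0.0000 vs cont=1.5456 → 1.5456 [wait]  node(6,3) S=147.5100 payoff=0.0000 vs cont=0.0000 → 0.0000 [wait]  node(6,4) S=178.2124 payoff=0.0000 vs cont=0.0000 → 0.0000 [wait]  node(6,5) S=215.3051 payoff=0.0000 vs cont=0.0000 → 0.0000 [wait]  node(6,6) S=260.1182 payoff=0.0000 vs cont=0.0000 → 0.0000 [wait]  ⇒ S*(6)=83.6512
t_5: node(5,0) S=91.9455 payoff=14.9945 vs cont=16.3840 → 16.3840 [wait]  node(5,1) S=111.0828 payoff=0.0000 vs cont=5.4431 → 5.4431 [wait]  node(5,2) S=134.2033 payoff=0.0000 vs cont=0.7925 → 0.7925 [wait]  node(5,3) S=162.1361 payoff=0.0000 vs cont=0.0000 → 0.0000 [wait]  node(5,4) S=195.8827 payoff=0.0000 vs cont=0.0000 → 0.0000 [wait]  node(5,5) S=236.6533 payoff=0.0000 vs cont=0.0000 → 0.0000 [wait]  ⇒ S*(5)=-
t_4: node(4,0) S=101.0622 payoff=5.8778 vs cont=11.0433 → 11.0433 [wait]  node(4,1) S=122.0970 payoff=0.0000 vs cont=3.1758 → 3.1758 [wait]  node(4,2) S=147.5100 payoff=0.0000 vs cont=0.4064 → 0.4064 [wait]  node(4,3) S=178.2124 payoff=0.0000 vs cont=0.0000 → 0.0000 [wait]  node(4,4) S=215.3051 payoff=0.0000 vs cont=0.0000 → 0.0000 [wait]  ⇒ S*(4)=-
t_3: node(3,0) S=111.0828 payoff=0.0000 vs cont=7.2042 → 7.2042 [wait]  node(3,1) S=134.2033 payoff=0.0000 vs cont=1.8257 → 1.8257 [wait]  node(3,2) S=162.1361 payoff=0.0000 vs cont=0.2084 → 0.2084 [wait]  node(3,3) S=195.8827 payoff=0.0000 vs cont=0.0000 → 0.0000 [wait]  ⇒ S*(3)=-
t_2: node(2,0) S=122.0970 payoff=0.0000 vs cont=4.5803 → 4.5803 [wait]  node(2,1) S=147.5100 payoff=0.0000 vs cont=1.0374 → 1.0374 [wait]  node(2,2) S=178.2124 payoff=0.0000 vs cont=0.1069 → 0.1069 [wait]  ⇒ S*(2)=-
t_1: node(1,0) S=134.2033 payoff=0.0000 vs cont=2.8522 → 2.8522 [wait]  node(1,1) S=162.1361 payoff=0.0000 vs cont=0.5838 → 0.5838 [wait]  ⇒ S*(1)=-
t_0: node(0,0) S=147.5100 payoff=0.0000 vs cont=1.7459 → 1.7459 [wait]  ⇒ S*(0)=-

price = 1.7459
boundary = - - - - - - 83.6512 91.9455
tree:
1.7459
2.8522 0.5838
4.5803 1.0374 0.1069
7.2042 1.8257 0.2084 0.0000
11.0433 3.1758 0.4064 0.0000 0.0000
16.3840 5.4431 0.7925 0.0000 0.0000 0.0000
23.2888 9.1518 1.5456 0.0000 0.0000 0.0000 0.0000
30.8349 14.9945 3.0141 0.0000 0.0000 0.0000 0.0000 0.0000
37.7002 23.2888 5.8778 0.0000 0.0000 0.0000 0.0000 0.0000 0.0000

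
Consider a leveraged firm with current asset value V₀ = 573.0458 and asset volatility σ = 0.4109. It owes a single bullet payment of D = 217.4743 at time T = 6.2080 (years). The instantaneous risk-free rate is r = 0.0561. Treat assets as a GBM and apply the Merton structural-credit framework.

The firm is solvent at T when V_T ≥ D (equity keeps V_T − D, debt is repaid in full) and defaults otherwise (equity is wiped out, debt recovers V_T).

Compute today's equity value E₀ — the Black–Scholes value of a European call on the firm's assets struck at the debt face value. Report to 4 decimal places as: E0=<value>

E0=432.5306

Apply the equity-as-call identities (strike 217.4743, horizon 6.2080 years):
d₁ = [ln(V₀/D) + (r + σ²/2)T] / (σ√T)
   = [ln(573.0458/217.4743) + (0.0561 + 0.5·0.4109²)·6.2080] / (0.4109·√6.2080)
   = [0.968885 + 0.872344] / 1.023793 = 1.798440
d₂ = d₁ − σ√T = 1.798440 − 1.023793 = 0.774647
N(d₁) = 0.963946,  N(d₂) = 0.780726,  e^(−rT) = 0.705909
E₀ = V₀·N(d₁) − D·e^(−rT)·N(d₂)
   = 573.0458·0.963946 − 217.4743·0.705909·0.780726 = 432.530627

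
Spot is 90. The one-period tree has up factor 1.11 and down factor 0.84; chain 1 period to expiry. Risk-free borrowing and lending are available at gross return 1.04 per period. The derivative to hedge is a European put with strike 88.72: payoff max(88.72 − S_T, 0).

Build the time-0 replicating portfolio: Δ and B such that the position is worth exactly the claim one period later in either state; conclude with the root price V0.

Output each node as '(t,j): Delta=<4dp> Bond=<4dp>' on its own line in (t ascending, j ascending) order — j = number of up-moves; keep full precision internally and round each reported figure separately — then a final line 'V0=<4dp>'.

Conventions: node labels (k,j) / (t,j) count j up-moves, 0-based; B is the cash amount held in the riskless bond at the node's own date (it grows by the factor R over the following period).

(0,0): Delta=-0.5399 Bond=51.8632
V0=3.2707

Under the risk-neutral measure, an up-move has probability p* = (R−d)/(u−d) = 0.7407 and values discount at R = 1.04.
At maturity the claim pays: V(1,0)=13.1200, V(1,1)=0.0000
Node (0,0) S=90.0000: V=(p*·0.0000+(1−p*)·13.1200)/1.04=3.2707; Δ=(0.0000−13.1200)/(99.9000−75.6000)=-0.5399; B=V−Δ·S=51.8632
Verification: the root portfolio costs Δ(0,0)·S0 + B(0,0) = 3.2707, matching V0.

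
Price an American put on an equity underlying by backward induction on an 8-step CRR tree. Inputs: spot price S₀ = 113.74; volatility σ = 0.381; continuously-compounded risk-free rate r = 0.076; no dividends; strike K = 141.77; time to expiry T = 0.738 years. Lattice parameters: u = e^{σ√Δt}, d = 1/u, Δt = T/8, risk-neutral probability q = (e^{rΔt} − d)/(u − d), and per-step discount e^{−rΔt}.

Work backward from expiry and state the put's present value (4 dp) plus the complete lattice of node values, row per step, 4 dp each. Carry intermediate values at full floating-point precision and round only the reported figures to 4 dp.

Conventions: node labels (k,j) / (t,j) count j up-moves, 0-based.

price = 30.4475
tree:
30.4475
40.4590 20.9206
51.5298 29.6530 12.5316
61.3908 40.4590 19.3250 5.9530
70.1743 51.5298 28.6682 10.3063 1.7081
77.9979 61.3908 40.4590 17.3472 3.4502 0.0000
84.9666 70.1743 51.5298 28.0300 6.9689 0.0000 0.0000
91.1738 77.9979 61.3908 40.4590 14.0762 0.0000 0.0000 0.0000
96.7028 84.9666 70.1743 51.5298 28.0300 0.0000 0.0000 0.0000 0.0000

Δt=0.09225, u=1.12268, d=0.89072, q=0.50143, disc=e^(-rΔt)=0.99301
k=8 terminal: V=max(K-S,0) → 96.7028 84.9666 70.1743 51.5298 28.0300 0.0000 0.0000 0.0000 0.0000
k=7: j=0 S=50.5962 intr=91.1738 cont=90.1834 V=91.1738[EX]; j=1 S=63.7721 intr=77.9979 cont=77.0074 V=77.9979[EX]; j=2 S=80.3792 intr=61.3908 cont=60.4003 V=61.3908[EX]; j=3 S=101.3110 intr=40.4590 cont=39.4685 V=40.4590[EX]; j=4 S=127.6938 intr=14.0762 cont=13.8772 V=14.0762[EX]; j=5 S=160.9470 intr=0.0000 cont=0.0000 V=0.0000[hold]; j=6 S=202.8597 intr=0.0000 cont=0.0000 V=0.0000[hold]; j=7 S=255.6872 intr=0.0000 cont=0.0000 V=0.0000[hold]
k=6: j=0 S=56.8034 intr=84.9666 cont=83.9762 V=84.9666[EX]; j=1 S=71.5957 intr=70.1743 cont=69.1838 V=70.1743[EX]; j=2 S=90.2402 intr=51.5298 cont=50.5393 V=51.5298[EX]; j=3 S=113.7400 intr=28.0300 cont=27.0395 V=28.0300[EX]; j=4 S=143.3594 intr=0.0000 cont=6.9689 V=6.9689[hold]; j=5 S=180.6922 intr=0.0000 cont=0.0000 V=0.0000[hold]; j=6 S=227.7469 intr=0.0000 cont=0.0000 V=0.0000[hold]
k=5: j=0 S=63.7721 intr=77.9979 cont=77.0074 V=77.9979[EX]; j=1 S=80.3792 intr=61.3908 cont=60.4003 V=61.3908[EX]; j=2 S=101.3110 intr=40.4590 cont=39.4685 V=40.4590[EX]; j=3 S=127.6938 intr=14.0762 cont=17.3472 V=17.3472[hold]; j=4 S=160.9470 intr=0.0000 cont=3.4502 V=3.4502[hold]; j=5 S=202.8597 intr=0.0000 cont=0.0000 V=0.0000[hold]
k=4: j=0 S=71.5957 intr=70.1743 cont=69.1838 V=70.1743[EX]; j=1 S=90.2402 intr=51.5298 cont=50.5393 V=51.5298[EX]; j=2 S=113.7400 intr=28.0300 cont=28.6682 V=28.6682[hold]; j=3 S=143.3594 intr=0.0000 cont=10.3063 V=10.3063[hold]; j=4 S=180.6922 intr=0.0000 cont=1.7081 V=1.7081[hold]
k=3: j=0 S=80.3792 intr=61.3908 cont=60.4003 V=61.3908[EX]; j=1 S=101.3110 intr=40.4590 cont=39.7863 V=40.4590[EX]; j=2 S=127.6938 intr=14.0762 cont=19.3250 V=19.3250[hold]; j=3 S=160.9470 intr=0.0000 cont=5.9530 V=5.9530[hold]
k=2: j=0 S=90.2402 intr=51.5298 cont=50.5393 V=51.5298[EX]; j=1 S=113.7400 intr=28.0300 cont=29.6530 V=29.6530[hold]; j=2 S=143.3594 intr=0.0000 cont=12.5316 V=12.5316[hold]
k=1: j=0 S=101.3110 intr=40.4590 cont=40.2767 V=40.4590[EX]; j=1 S=127.6938 intr=14.0762 cont=20.9206 V=20.9206[hold]
k=0: j=0 S=113.7400 intr=28.0300 cont=30.4475 V=30.4475[hold]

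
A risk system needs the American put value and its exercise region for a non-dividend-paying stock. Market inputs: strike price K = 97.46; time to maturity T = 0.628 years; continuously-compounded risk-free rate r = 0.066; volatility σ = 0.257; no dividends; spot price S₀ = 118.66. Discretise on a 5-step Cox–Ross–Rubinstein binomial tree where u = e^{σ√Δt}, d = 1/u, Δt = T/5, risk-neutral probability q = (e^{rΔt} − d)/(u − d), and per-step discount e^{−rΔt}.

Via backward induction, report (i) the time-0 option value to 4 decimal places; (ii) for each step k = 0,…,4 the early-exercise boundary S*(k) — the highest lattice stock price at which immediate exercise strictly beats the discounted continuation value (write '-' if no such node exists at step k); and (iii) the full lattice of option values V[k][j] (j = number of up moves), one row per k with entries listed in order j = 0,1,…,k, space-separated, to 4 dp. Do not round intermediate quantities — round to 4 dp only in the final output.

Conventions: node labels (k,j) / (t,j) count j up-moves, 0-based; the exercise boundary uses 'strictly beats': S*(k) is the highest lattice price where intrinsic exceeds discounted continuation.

price = 1.4992
boundary = - - - - 82.4291
tree:
1.4992
2.7743 0.3595
5.0306 0.7597 0.0000
8.8719 1.6055 0.0000 0.0000
15.0309 3.3930 0.0000 0.0000 0.0000
22.2069 7.1707 0.0000 0.0000 0.0000 0.0000

Δt=0.12560  u=1.09536  d=0.91294  q=0.52288  discount=0.99174
step 5 (expiry): payoffs max(K−S,0) = 22.2069 7.1707 0.0000 0.0000 0.0000 0.0000
step 4: (k=4,j=0): S=82.4291, K−S=15.0309, hold=14.2264 ⇒ V=15.0309 exercise | (k=4,j=1): S=98.8991, K−S=0.0000, hold=3.3930 ⇒ V=3.3930 continue | (k=4,j=2): S=118.6600, K−S=0.0000, hold=0.0000 ⇒ V=0.0000 continue | (k=4,j=3): S=142.3693, K−S=0.0000, hold=0.0000 ⇒ V=0.0000 continue | (k=4,j=4): S=170.8159, K−S=0.0000, hold=0.0000 ⇒ V=0.0000 continue  boundary S*=82.4291
step 3: (k=3,j=0): S=90.2893, K−S=7.1707, hold=8.8719 ⇒ V=8.8719 continue | (k=3,j=1): S=108.3299, K−S=0.0000, hold=1.6055 ⇒ V=1.6055 continue | (k=3,j=2): S=129.9752, K−S=0.0000, hold=0.0000 ⇒ V=0.0000 continue | (k=3,j=3): S=155.9453, K−S=0.0000, hold=0.0000 ⇒ V=0.0000 continue  boundary S*=-
step 2: (k=2,j=0): S=98.8991, K−S=0.0000, hold=5.0306 ⇒ V=5.0306 continue | (k=2,j=1): S=118.6600, K−S=0.0000, hold=0.7597 ⇒ V=0.7597 continue | (k=2,j=2): S=142.3693, K−S=0.0000, hold=0.0000 ⇒ V=0.0000 continue  boundary S*=-
step 1: (k=1,j=0): S=108.3299, K−S=0.0000, hold=2.7743 ⇒ V=2.7743 continue | (k=1,j=1): S=129.9752, K−S=0.0000, hold=0.3595 ⇒ V=0.3595 continue  boundary S*=-
step 0: (k=0,j=0): S=118.6600, K−S=0.0000, hold=1.4992 ⇒ V=1.4992 continue  boundary S*=-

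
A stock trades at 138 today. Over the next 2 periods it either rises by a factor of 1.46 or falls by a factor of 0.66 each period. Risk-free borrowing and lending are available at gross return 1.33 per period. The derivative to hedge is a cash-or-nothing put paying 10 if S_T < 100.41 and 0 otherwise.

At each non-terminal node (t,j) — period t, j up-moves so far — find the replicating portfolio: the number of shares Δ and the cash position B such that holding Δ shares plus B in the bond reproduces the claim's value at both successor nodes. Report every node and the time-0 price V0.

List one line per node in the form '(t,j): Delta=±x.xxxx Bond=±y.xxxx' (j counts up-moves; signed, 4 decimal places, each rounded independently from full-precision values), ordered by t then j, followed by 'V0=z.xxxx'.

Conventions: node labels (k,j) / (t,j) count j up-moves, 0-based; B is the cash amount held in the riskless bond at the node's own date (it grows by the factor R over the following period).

(0,0): Delta=-0.0111 Bond=1.6765
(1,0): Delta=-0.1372 Bond=13.7218
(1,1): Delta=0.0000 Bond=0.0000
V0=0.1493

The replicating-portfolio and risk-neutral prices coincide; use p* = (1.33−0.66)/(1.46−0.66) = 0.8375 for the latter.
At maturity the claim pays: V(2,0)=10.0000, V(2,1)=0.0000, V(2,2)=0.0000
  t=1,j=0: stock 91.0800 → up 132.9768 (V=0.0000), down 60.1128 (V=10.0000). Price 1.2218; hedge Δ=-0.1372, bond B=13.7218.
  t=1,j=1: stock 201.4800 → up 294.1608 (V=0.0000), down 132.9768 (V=0.0000). Price 0.0000; hedge Δ=0.0000, bond B=0.0000.
  t=0,j=0: stock 138.0000 → up 201.4800 (V=0.0000), down 91.0800 (V=1.2218). Price 0.1493; hedge Δ=-0.0111, bond B=1.6765.
As a check, the time-0 holding Δ(0,0)·S0 + B(0,0) comes to 0.1493 — exactly V0.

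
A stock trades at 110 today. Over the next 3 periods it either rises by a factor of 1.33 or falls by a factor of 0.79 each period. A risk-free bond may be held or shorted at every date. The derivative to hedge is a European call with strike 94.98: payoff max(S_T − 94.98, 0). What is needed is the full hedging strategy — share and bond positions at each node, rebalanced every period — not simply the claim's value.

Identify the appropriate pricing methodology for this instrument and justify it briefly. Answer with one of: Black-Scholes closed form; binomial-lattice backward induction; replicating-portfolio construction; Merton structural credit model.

framework: replicating-portfolio construction

Key observation: a price alone would not answer the question — the per-node share/bond construction on the spot-110, 1.33/0.79 tree is required, and only the replicating-portfolio method yields it.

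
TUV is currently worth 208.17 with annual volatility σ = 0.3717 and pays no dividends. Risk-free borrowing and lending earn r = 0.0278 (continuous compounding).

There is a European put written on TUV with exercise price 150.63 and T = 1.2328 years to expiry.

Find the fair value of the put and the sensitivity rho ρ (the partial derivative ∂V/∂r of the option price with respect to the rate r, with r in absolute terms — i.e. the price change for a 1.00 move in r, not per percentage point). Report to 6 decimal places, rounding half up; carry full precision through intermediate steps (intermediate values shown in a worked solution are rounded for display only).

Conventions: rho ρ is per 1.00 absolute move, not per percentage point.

price = 7.564157
ρ = -45.655010

σ√T = 0.3717·√1.2328 = 0.412704
d₁ = (ln(S/K) + (r+σ²/2)T) / (σ√T) = (ln(208.17/150.63) + (0.0278+0.3717²/2)·1.2328) / 0.412704 = (0.323529 + 0.119434) / 0.412704 = 1.073318
d₂ = d₁ − σ√T = 1.073318 − 0.412704 = 0.660614
e^{−rT} = 0.966309
N(−d₁) = 0.141564,  N(−d₂) = 0.254430
Put price V = K·e^{−rT}·N(−d₂) − S·N(−d₁) = 37.033590 − 29.469433 = 7.564157
ρ = −K·T·e^{−rT}·N(−d₂) = -45.655010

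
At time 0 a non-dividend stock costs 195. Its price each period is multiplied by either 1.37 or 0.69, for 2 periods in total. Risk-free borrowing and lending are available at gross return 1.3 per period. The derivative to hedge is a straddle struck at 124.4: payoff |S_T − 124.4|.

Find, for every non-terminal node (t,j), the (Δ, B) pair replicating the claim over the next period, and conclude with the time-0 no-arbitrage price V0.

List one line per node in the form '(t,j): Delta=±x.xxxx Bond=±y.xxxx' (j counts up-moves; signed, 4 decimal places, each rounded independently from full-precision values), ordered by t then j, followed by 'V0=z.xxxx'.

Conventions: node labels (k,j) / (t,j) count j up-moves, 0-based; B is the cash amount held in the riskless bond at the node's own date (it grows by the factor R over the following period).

(0,0): Delta=0.9623 Bond=-65.8633
(1,0): Delta=0.3101 Bond=2.1310
(1,1): Delta=1.0000 Bond=-95.6923
V0=121.7863

No-arbitrage ⇒ martingale measure with p* = (R−d)/(u−d) = 0.8971.
Payoffs at expiry: V(2,0)=31.5605, V(2,1)=59.9335, V(2,2)=241.5955
Node (1,0) S=134.5500: V=(p*·59.9335+(1−p*)·31.5605)/1.3=43.8560; Δ=(59.9335−31.5605)/(184.3335−92.8395)=0.3101; B=V−Δ·S=2.1310
Node (1,1) S=267.1500: V=(p*·241.5955+(1−p*)·59.9335)/1.3=171.4577; Δ=(241.5955−59.9335)/(365.9955−184.3335)=1.0000; B=V−Δ·S=-95.6923
Node (0,0) S=195.0000: V=(p*·171.4577+(1−p*)·43.8560)/1.3=121.7863; Δ=(171.4577−43.8560)/(267.1500−134.5500)=0.9623; B=V−Δ·S=-65.8633
Verification: the root portfolio costs Δ(0,0)·S0 + B(0,0) = 121.7863, matching V0.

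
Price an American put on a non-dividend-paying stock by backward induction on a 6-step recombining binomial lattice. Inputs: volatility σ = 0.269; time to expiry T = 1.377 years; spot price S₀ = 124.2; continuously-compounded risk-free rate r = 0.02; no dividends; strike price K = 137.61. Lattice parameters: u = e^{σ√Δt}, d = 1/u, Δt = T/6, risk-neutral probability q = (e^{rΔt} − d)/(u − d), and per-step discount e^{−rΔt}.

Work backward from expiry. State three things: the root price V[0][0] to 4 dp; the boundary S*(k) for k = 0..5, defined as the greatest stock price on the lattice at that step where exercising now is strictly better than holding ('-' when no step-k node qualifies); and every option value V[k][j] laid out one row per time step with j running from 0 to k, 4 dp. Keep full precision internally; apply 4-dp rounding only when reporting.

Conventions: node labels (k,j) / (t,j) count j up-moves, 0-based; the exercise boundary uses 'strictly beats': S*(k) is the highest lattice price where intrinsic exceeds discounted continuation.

price = 22.6324
boundary = - - - 84.3766 95.9817 109.1830
tree:
22.6324
31.3197 13.6452
41.7366 20.5829 6.4262
53.2334 29.9548 10.8513 1.8000
63.4353 41.6283 17.8742 3.5156 0.0000
72.4037 53.2334 28.4270 6.8661 0.0000 0.0000
80.2878 63.4353 41.6283 13.4100 0.0000 0.0000 0.0000

Δt=0.22950  u=1.13754  d=0.87909  q=0.48563  discount=0.99542
step 6 (expiry): payoffs max(K−S,0) = 80.2878 63.4353 41.6283 13.4100 0.0000 0.0000 0.0000
step 5: (k=5,j=0): S=65.2063, K−S=72.4037, hold=71.7736 ⇒ V=72.4037 exercise | (k=5,j=1): S=84.3766, K−S=53.2334, hold=52.6032 ⇒ V=53.2334 exercise | (k=5,j=2): S=109.1830, K−S=28.4270, hold=27.7968 ⇒ V=28.4270 exercise | (k=5,j=3): S=141.2824, K−S=0.0000, hold=6.8661 ⇒ V=6.8661 continue | (k=5,j=4): S=182.8189, K−S=0.0000, hold=0.0000 ⇒ V=0.0000 continue | (k=5,j=5): S=236.5669, K−S=0.0000, hold=0.0000 ⇒ V=0.0000 continue  boundary S*=109.1830
step 4: (k=4,j=0): S=74.1747, K−S=63.4353, hold=62.8051 ⇒ V=63.4353 exercise | (k=4,j=1): S=95.9817, K−S=41.6283, hold=40.9981 ⇒ V=41.6283 exercise | (k=4,j=2): S=124.2000, K−S=13.4100, hold=17.8742 ⇒ V=17.8742 continue | (k=4,j=3): S=160.7143, K−S=0.0000, hold=3.5156 ⇒ V=3.5156 continue | (k=4,j=4): S=207.9637, K−S=0.0000, hold=0.0000 ⇒ V=0.0000 continue  boundary S*=95.9817
step 3: (k=3,j=0): S=84.3766, K−S=53.2334, hold=52.6032 ⇒ V=53.2334 exercise | (k=3,j=1): S=109.1830, K−S=28.4270, hold=29.9548 ⇒ V=29.9548 continue | (k=3,j=2): S=141.2824, K−S=0.0000, hold=10.8513 ⇒ V=10.8513 continue | (k=3,j=3): S=182.8189, K−S=0.0000, hold=1.8000 ⇒ V=1.8000 continue  boundary S*=84.3766
step 2: (k=2,j=0): S=95.9817, K−S=41.6283, hold=41.7366 ⇒ V=41.7366 continue | (k=2,j=1): S=124.2000, K−S=13.4100, hold=20.5829 ⇒ V=20.5829 continue | (k=2,j=2): S=160.7143, K−S=0.0000, hold=6.4262 ⇒ V=6.4262 continue  boundary S*=-
step 1: (k=1,j=0): S=109.1830, K−S=28.4270, hold=31.3197 ⇒ V=31.3197 continue | (k=1,j=1): S=141.2824, K−S=0.0000, hold=13.6452 ⇒ V=13.6452 continue  boundary S*=-
step 0: (k=0,j=0): S=124.2000, K−S=13.4100, hold=22.6324 ⇒ V=22.6324 continue  boundary S*=-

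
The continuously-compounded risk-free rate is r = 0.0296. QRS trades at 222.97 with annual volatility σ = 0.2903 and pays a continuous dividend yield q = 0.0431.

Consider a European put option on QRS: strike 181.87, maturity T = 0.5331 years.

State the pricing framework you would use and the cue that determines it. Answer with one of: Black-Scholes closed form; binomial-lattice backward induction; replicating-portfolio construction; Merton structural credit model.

framework: Black-Scholes closed form

Key observation: the instrument is a plain European put (strike 181.87) on a lognormal asset; the exact continuous-time formula applies directly.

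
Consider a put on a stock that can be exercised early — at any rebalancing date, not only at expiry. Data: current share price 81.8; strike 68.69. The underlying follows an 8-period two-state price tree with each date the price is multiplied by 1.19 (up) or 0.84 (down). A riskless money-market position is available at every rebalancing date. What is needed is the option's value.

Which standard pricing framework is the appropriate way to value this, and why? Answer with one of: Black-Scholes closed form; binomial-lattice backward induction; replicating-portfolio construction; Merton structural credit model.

framework: binomial-lattice backward induction

Key observation: with exercise allowed before expiry on a discrete up/down model (8 steps from spot 81.8), the strike-68.69 put's value must be rolled back through the tree testing early exercise at each node.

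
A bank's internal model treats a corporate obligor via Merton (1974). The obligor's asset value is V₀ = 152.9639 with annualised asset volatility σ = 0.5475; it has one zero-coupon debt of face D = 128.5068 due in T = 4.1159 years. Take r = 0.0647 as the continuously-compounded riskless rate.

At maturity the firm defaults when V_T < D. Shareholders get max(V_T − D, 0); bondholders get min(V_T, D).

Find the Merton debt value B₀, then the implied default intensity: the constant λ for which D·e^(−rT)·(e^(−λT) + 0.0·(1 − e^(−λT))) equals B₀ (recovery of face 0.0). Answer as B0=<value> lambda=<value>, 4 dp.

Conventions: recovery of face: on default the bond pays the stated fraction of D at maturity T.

With assets at 152.9639 and a single debt payment of 128.5068 at 4.1159 years:
d₁ = [ln(V₀/D) + (r + σ²/2)T] / (σ√T)
   = [ln(152.9639/128.5068) + (0.0647 + 0.5·0.5475²)·4.1159] / (0.5475·√4.1159)
   = [0.174220 + 0.883182] / 1.110751 = 0.951971
d₂ = d₁ − σ√T = 0.951971 − 1.110751 = -0.158780
N(d₁) = 0.829444,  N(d₂) = 0.436921,  e^(−rT) = 0.766210
E₀ = V₀·N(d₁) − D·e^(−rT)·N(d₂)
   = 152.9639·0.829444 − 128.5068·0.766210·0.436921 = 83.854335
B₀ = V₀ − E₀ = 152.9639 − 83.854335 = 69.109565
e^(−λT) = (B₀·e^(rT)/D − 0)/(1 − 0) = (69.1096·1.305125/128.5068 − 0)/1 = 0.70188238
λ = −ln(0.70188238)/4.1159 = 0.086005

B0=69.1096 lambda=0.0860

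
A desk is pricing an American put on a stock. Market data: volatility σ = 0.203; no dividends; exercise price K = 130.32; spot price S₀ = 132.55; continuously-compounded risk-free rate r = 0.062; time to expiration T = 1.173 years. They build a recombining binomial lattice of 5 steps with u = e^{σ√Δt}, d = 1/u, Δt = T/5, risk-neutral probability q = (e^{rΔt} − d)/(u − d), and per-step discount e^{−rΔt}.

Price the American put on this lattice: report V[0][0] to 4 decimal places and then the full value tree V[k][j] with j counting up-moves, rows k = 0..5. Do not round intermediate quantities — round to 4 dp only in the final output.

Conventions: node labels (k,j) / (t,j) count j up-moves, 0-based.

price = 7.5534
tree:
7.5534
12.9726 3.3176
21.4329 6.3913 0.8893
31.6296 11.9573 2.0044 0.0000
40.8715 21.4329 4.5178 0.0000 0.0000
49.2479 31.6296 10.1826 0.0000 0.0000 0.0000

Δt=0.23460, u=1.10332, d=0.90636, q=0.54982, disc=e^(-rΔt)=0.98556
k=5 terminal: V=max(K-S,0) → 49.2479 31.6296 10.1826 0.0000 0.0000 0.0000
k=4: j=0 S=89.4485 intr=40.8715 cont=38.9896 V=40.8715[EX]; j=1 S=108.8871 intr=21.4329 cont=19.5511 V=21.4329[EX]; j=2 S=132.5500 intr=0.0000 cont=4.5178 V=4.5178[hold]; j=3 S=161.3552 intr=0.0000 cont=0.0000 V=0.0000[hold]; j=4 S=196.4202 intr=0.0000 cont=0.0000 V=0.0000[hold]
k=3: j=0 S=98.6904 intr=31.6296 cont=29.7478 V=31.6296[EX]; j=1 S=120.1374 intr=10.1826 cont=11.9573 V=11.9573[hold]; j=2 S=146.2451 intr=0.0000 cont=2.0044 V=2.0044[hold]; j=3 S=178.0265 intr=0.0000 cont=0.0000 V=0.0000[hold]
k=2: j=0 S=108.8871 intr=21.4329 cont=20.5128 V=21.4329[EX]; j=1 S=132.5500 intr=0.0000 cont=6.3913 V=6.3913[hold]; j=2 S=161.3552 intr=0.0000 cont=0.8893 V=0.8893[hold]
k=1: j=0 S=120.1374 intr=10.1826 cont=12.9726 V=12.9726[hold]; j=1 S=146.2451 intr=0.0000 cont=3.3176 V=3.3176[hold]
k=0: j=0 S=132.5500 intr=0.0000 cont=7.5534 V=7.5534[hold]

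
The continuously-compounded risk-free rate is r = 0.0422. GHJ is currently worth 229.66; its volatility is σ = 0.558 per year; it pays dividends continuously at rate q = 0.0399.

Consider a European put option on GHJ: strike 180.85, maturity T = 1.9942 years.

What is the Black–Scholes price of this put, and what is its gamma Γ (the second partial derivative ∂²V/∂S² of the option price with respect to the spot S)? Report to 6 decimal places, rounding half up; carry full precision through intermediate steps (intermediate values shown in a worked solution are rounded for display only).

σ√T = 0.558·√1.9942 = 0.787986
d₁ = (ln(S/K) + (r−q+σ²/2)T) / (σ√T) = (ln(229.66/180.85) + (0.0422−0.0399+0.558²/2)·1.9942) / 0.787986 = (0.238932 + 0.315048) / 0.787986 = 0.703032
d₂ = d₁ − σ√T = 0.703032 − 0.787986 = -0.084954
e^{−rT} = 0.919289
e^{−qT} = 0.923515
N(−d₁) = 0.241018,  N(−d₂) = 0.533851
Put price V = K·e^{−rT}·N(−d₂) − S·e^{−qT}·N(−d₁) = 88.754495 − 51.118522 = 37.635974
φ(d₁) = (1/√(2π))·e^{−d₁²/2} = 0.311590
Γ = e^{−qT}·φ(d₁) / (S·σ·√T) = 0.001590

price = 37.635974
Γ = 0.001590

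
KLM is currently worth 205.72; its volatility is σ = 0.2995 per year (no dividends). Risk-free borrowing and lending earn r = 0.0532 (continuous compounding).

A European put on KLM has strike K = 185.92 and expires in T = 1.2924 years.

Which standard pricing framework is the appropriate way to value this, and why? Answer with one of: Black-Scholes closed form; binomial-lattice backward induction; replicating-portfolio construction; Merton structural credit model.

framework: Black-Scholes closed form

Key observation: with KLM following a GBM at constant σ and r, the European put struck at 185.92 prices in closed form — nothing here needs a stepwise model or a balance sheet.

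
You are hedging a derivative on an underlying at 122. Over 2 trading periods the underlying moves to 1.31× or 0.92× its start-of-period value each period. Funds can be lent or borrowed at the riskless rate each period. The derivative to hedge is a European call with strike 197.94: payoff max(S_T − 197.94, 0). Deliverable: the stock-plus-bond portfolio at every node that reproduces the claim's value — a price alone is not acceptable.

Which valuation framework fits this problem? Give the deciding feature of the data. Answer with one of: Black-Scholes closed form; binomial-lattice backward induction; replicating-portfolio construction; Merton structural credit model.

Key observation: what is demanded is not a single number but the (Δ, B) position at each node of the 1.31/0.92 tree starting at 122; constructing those positions is the replicating-portfolio method.

framework: replicating-portfolio construction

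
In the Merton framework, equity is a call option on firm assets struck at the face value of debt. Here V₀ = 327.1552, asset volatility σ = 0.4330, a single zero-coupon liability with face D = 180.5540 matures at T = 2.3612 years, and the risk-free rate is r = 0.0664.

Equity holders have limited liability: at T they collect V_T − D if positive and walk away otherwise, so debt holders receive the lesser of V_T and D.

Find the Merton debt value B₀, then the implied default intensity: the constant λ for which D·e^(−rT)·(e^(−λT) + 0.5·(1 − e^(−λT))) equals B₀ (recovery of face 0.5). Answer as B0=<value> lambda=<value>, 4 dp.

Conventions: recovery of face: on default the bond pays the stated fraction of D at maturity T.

B0=145.0155 lambda=0.0546

Equity is a call on the firm's assets struck at D = 180.5540:
d₁ = [ln(V₀/D) + (r + σ²/2)T] / (σ√T)
   = [ln(327.1552/180.5540) + (0.0664 + 0.5·0.4330²)·2.3612] / (0.4330·√2.3612)
   = [0.594405 + 0.378133] / 0.665356 = 1.461680
d₂ = d₁ − σ√T = 1.461680 − 0.665356 = 0.796324
N(d₁) = 0.928086,  N(d₂) = 0.787078,  e^(−rT) = 0.854889
E₀ = V₀·N(d₁) − D·e^(−rT)·N(d₂)
   = 327.1552·0.928086 − 180.5540·0.854889·0.787078 = 182.139664
B₀ = V₀ − E₀ = 327.1552 − 182.139664 = 145.015536
e^(−λT) = (B₀·e^(rT)/D − 0.5)/(1 − 0.5) = (145.0155·1.169743/180.5540 − 0.5)/0.5 = 0.87900352
λ = −ln(0.87900352)/2.3612 = 0.054619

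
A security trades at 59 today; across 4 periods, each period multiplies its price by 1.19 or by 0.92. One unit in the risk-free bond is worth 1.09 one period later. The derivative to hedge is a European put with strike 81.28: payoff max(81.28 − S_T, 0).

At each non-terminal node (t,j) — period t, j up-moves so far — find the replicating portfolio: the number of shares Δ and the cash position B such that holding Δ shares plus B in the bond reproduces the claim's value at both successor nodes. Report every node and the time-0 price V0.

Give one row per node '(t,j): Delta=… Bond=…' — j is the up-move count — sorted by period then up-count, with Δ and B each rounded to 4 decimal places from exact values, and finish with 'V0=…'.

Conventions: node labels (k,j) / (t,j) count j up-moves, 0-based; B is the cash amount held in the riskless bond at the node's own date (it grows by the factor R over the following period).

(0,0): Delta=-0.4576 Bond=32.3730
(1,0): Delta=-0.7680 Bond=52.1337
(1,1): Delta=-0.3165 Bond=25.3766
(2,0): Delta=-1.0000 Bond=68.4117
(2,1): Delta=-0.6625 Bond=50.0104
(2,2): Delta=-0.1591 Bond=14.5134
(3,0): Delta=-1.0000 Bond=74.5688
(3,1): Delta=-1.0000 Bond=74.5688
(3,2): Delta=-0.5090 Bond=42.7129
(3,3): Delta=0.0000 Bond=0.0000
V0=5.3737

Risk-neutral probability p* = (R−d)/(u−d) = (1.09−0.92)/(1.19−0.92) = 0.6296.
Payoffs at expiry: V(4,0)=39.0128, V(4,1)=26.6083, V(4,2)=10.5634, V(4,3)=0.0000, V(4,4)=0.0000
Node (3,0) S=45.9426: V=(p*·26.6083+(1−p*)·39.0128)/1.09=28.6262; Δ=(26.6083−39.0128)/(54.6717−42.2672)=-1.0000; B=V−Δ·S=74.5688
Node (3,1) S=59.4257: V=(p*·10.5634+(1−p*)·26.6083)/1.09=15.1431; Δ=(10.5634−26.6083)/(70.7166−54.6717)=-1.0000; B=V−Δ·S=74.5688
Node (3,2) S=76.8659: V=(p*·0.0000+(1−p*)·10.5634)/1.09=3.5893; Δ=(0.0000−10.5634)/(91.4704−70.7166)=-0.5090; B=V−Δ·S=42.7129
Node (3,3) S=99.4244: V=(p*·0.0000+(1−p*)·0.0000)/1.09=0.0000; Δ=(0.0000−0.0000)/(118.3150−91.4704)=0.0000; B=V−Δ·S=0.0000
Node (2,0) S=49.9376: V=(p*·15.1431+(1−p*)·28.6262)/1.09=18.4741; Δ=(15.1431−28.6262)/(59.4257−45.9426)=-1.0000; B=V−Δ·S=68.4117
Node (2,1) S=64.5932: V=(p*·3.5893+(1−p*)·15.1431)/1.09=7.2188; Δ=(3.5893−15.1431)/(76.8659−59.4257)=-0.6625; B=V−Δ·S=50.0104
Node (2,2) S=83.5499: V=(p*·0.0000+(1−p*)·3.5893)/1.09=1.2196; Δ=(0.0000−3.5893)/(99.4244−76.8659)=-0.1591; B=V−Δ·S=14.5134
Node (1,0) S=54.2800: V=(p*·7.2188+(1−p*)·18.4741)/1.09=10.4472; Δ=(7.2188−18.4741)/(64.5932−49.9376)=-0.7680; B=V−Δ·S=52.1337
Node (1,1) S=70.2100: V=(p*·1.2196+(1−p*)·7.2188)/1.09=3.1574; Δ=(1.2196−7.2188)/(83.5499−64.5932)=-0.3165; B=V−Δ·S=25.3766
Node (0,0) S=59.0000: V=(p*·3.1574+(1−p*)·10.4472)/1.09=5.3737; Δ=(3.1574−10.4472)/(70.2100−54.2800)=-0.4576; B=V−Δ·S=32.3730
Verification: the root portfolio costs Δ(0,0)·S0 + B(0,0) = 5.3737, matching V0.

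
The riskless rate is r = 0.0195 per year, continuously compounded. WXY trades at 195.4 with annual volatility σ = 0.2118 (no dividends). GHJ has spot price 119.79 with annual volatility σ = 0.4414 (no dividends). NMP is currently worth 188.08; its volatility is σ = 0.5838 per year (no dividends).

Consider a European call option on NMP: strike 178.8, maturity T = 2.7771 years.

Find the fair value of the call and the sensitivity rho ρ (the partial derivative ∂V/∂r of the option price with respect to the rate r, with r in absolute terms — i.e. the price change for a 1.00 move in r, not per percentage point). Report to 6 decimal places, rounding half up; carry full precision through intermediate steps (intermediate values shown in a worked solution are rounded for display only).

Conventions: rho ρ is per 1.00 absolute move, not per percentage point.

σ√T = 0.5838·√2.7771 = 0.972881
d₁ = (ln(S/K) + (r+σ²/2)T) / (σ√T) = (ln(188.08/178.8) + (0.0195+0.5838²/2)·2.7771) / 0.972881 = (0.050600 + 0.527402) / 0.972881 = 0.594114
d₂ = d₁ − σ√T = 0.594114 − 0.972881 = -0.378768
e^{−rT} = 0.947287
N(d₁) = 0.723782,  N(d₂) = 0.352430
Call price V = S·N(d₁) − K·e^{−rT}·N(d₂) = 136.128905 − 59.692816 = 76.436088
ρ = K·T·e^{−rT}·N(d₂) = 165.772921

price = 76.436088
ρ = 165.772921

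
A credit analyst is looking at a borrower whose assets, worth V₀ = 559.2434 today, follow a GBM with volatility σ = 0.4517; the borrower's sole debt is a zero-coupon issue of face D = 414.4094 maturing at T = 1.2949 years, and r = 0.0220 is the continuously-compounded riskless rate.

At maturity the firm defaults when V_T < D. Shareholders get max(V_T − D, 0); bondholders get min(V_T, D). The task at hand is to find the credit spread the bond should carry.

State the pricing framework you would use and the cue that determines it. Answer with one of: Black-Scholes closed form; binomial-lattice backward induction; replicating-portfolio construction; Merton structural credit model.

framework: Merton structural credit model

Key observation: the asked-for credit quantity lives on the firm's capital structure — asset value, asset volatility, debt face 414.4094 — which is the structural model's domain.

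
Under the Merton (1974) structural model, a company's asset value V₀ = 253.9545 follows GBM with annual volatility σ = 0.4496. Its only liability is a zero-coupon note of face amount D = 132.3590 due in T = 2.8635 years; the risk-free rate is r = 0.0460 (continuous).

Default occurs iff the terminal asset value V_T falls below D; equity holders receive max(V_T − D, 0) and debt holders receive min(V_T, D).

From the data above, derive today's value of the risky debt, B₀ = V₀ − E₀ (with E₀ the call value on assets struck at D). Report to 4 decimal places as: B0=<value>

Apply the equity-as-call identities (strike 132.3590, horizon 2.8635 years):
d₁ = [ln(V₀/D) + (r + σ²/2)T] / (σ√T)
   = [ln(253.9545/132.3590) + (0.0460 + 0.5·0.4496²)·2.8635] / (0.4496·√2.8635)
   = [0.651637 + 0.421135] / 0.760808 = 1.410044
d₂ = d₁ − σ√T = 1.410044 − 0.760808 = 0.649236
N(d₁) = 0.920737,  N(d₂) = 0.741907,  e^(−rT) = 0.876586
E₀ = V₀·N(d₁) − D·e^(−rT)·N(d₂)
   = 253.9545·0.920737 − 132.3590·0.876586·0.741907 = 147.746190
B₀ = V₀ − E₀ = 253.9545 − 147.746190 = 106.208310

B0=106.2083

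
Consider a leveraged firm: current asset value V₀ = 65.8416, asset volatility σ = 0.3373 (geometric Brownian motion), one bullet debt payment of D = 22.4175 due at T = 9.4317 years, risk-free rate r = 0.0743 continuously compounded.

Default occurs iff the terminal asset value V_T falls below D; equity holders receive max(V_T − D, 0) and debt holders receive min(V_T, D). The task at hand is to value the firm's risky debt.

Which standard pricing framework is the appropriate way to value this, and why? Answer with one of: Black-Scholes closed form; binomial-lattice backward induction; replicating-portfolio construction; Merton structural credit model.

Key observation: assets follow a GBM and default happens iff V_T < 22.4175; valuing claims on that split (equity as a call, risky debt as the residual) is the structural model's definition.

framework: Merton structural credit model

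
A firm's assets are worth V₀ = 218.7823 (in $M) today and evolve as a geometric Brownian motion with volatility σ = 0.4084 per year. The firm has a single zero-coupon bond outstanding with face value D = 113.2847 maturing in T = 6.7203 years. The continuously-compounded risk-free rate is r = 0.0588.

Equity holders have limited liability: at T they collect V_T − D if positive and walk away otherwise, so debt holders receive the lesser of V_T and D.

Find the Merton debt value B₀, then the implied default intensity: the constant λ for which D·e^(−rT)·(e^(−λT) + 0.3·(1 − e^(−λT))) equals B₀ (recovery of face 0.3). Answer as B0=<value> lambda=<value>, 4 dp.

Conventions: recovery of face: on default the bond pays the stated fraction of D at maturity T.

With assets at 218.7823 and a single debt payment of 113.2847 at 6.7203 years:
d₁ = [ln(V₀/D) + (r + σ²/2)T] / (σ√T)
   = [ln(218.7823/113.2847) + (0.0588 + 0.5·0.4084²)·6.7203] / (0.4084·√6.7203)
   = [0.658173 + 0.955595] / 1.058717 = 1.524267
d₂ = d₁ − σ√T = 1.524267 − 1.058717 = 0.465550
N(d₁) = 0.936279,  N(d₂) = 0.679231,  e^(−rT) = 0.673577
E₀ = V₀·N(d₁) − D·e^(−rT)·N(d₂)
   = 218.7823·0.936279 − 113.2847·0.673577·0.679231 = 153.011924
B₀ = V₀ − E₀ = 218.7823 − 153.011924 = 65.770376
e^(−λT) = (B₀·e^(rT)/D − 0.3)/(1 − 0.3) = (65.7704·1.484612/113.2847 − 0.3)/0.7 = 0.80275792
λ = −ln(0.80275792)/6.7203 = 0.032692

B0=65.7704 lambda=0.0327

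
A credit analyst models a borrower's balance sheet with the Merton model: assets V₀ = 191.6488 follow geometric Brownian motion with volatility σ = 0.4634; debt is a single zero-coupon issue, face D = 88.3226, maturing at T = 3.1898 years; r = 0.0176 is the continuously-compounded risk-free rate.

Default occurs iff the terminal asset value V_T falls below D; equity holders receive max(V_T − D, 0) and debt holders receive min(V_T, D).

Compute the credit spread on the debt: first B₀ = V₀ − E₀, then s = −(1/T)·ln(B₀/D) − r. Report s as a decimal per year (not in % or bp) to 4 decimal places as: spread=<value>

Work the structural quantities from V₀ = 191.6488 against face 88.3226:
d₁ = [ln(V₀/D) + (r + σ²/2)T] / (σ√T)
   = [ln(191.6488/88.3226) + (0.0176 + 0.5·0.4634²)·3.1898] / (0.4634·√3.1898)
   = [0.774669 + 0.398629] / 0.827633 = 1.417654
d₂ = d₁ − σ√T = 1.417654 − 0.827633 = 0.590021
N(d₁) = 0.921854,  N(d₂) = 0.722412,  e^(−rT) = 0.945406
E₀ = V₀·N(d₁) − D·e^(−rT)·N(d₂)
   = 191.6488·0.921854 − 88.3226·0.945406·0.722412 = 116.350314
B₀ = V₀ − E₀ = 191.6488 − 116.350314 = 75.298486
spread = −(1/T)·ln(B₀/D) − r = −(1/3.1898)·ln(75.298486/88.3226) − 0.0176 = 0.03241442

spread=0.0324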